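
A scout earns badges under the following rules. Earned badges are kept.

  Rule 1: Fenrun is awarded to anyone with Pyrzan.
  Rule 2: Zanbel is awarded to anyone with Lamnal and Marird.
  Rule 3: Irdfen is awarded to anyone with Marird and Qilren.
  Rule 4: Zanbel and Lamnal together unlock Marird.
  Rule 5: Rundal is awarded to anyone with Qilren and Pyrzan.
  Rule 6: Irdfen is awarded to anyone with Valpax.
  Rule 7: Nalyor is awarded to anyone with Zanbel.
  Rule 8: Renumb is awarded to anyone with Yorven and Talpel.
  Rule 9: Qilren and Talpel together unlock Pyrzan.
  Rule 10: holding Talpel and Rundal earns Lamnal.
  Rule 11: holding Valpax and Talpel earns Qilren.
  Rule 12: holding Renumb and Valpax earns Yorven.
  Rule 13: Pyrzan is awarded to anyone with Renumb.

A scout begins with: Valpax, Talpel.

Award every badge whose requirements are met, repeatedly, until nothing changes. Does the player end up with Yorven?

No

Yorven would need Renumb and Valpax (Rule 12), but Renumb is never earned.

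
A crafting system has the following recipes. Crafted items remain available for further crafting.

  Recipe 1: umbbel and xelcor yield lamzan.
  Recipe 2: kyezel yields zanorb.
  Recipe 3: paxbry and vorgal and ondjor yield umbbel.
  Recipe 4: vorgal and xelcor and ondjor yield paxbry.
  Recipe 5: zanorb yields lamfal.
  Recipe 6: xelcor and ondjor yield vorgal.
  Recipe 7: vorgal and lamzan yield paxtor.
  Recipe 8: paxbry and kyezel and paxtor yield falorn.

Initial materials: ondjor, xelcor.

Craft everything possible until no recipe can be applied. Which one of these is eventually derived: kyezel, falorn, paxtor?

paxtor

Using Recipe 6, xelcor and ondjor make vorgal.
vorgal and xelcor and ondjor → paxbry (Recipe 4).
paxbry and vorgal and ondjor → umbbel (Recipe 3).
Using Recipe 1, umbbel and xelcor make lamzan.
Using Recipe 7, vorgal and lamzan make paxtor.
No rule produces kyezel, and it is not given. falorn would need paxbry, kyezel, and paxtor (Recipe 8), but kyezel is never obtained.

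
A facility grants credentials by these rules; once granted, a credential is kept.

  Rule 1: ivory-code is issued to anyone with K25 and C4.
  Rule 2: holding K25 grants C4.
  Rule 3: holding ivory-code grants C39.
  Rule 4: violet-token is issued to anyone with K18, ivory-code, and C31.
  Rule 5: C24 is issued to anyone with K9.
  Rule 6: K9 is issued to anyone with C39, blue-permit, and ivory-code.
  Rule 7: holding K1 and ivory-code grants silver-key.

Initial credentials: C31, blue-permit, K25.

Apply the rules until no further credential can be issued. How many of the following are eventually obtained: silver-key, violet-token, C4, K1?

1

Holding K25 grants C4 (Rule 2).
silver-key would need K1 and ivory-code (Rule 7), but K1 is never granted.
violet-token would need K18, ivory-code, and C31 (Rule 4), but K18 is never granted.
C4: reached.
No rule produces K1, and it is not given.
Reached: C4 — 1 of the 4.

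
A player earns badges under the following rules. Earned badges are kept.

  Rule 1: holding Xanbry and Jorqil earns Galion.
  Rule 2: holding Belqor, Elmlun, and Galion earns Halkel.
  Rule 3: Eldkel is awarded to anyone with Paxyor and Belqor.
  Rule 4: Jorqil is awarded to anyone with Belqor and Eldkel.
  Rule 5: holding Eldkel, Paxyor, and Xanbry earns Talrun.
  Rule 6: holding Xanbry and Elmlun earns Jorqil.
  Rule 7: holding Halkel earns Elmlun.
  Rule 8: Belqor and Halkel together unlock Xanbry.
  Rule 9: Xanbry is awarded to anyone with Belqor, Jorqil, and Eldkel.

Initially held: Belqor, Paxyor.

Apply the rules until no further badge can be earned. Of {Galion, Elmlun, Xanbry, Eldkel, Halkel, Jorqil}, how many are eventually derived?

4

With Paxyor and Belqor, Eldkel is earned (Rule 3).
With Belqor and Eldkel, Jorqil is earned (Rule 4).
With Belqor, Jorqil, and Eldkel, Xanbry is earned (Rule 9).
With Xanbry and Jorqil, Galion is earned (Rule 1).
Galion: reached.
Elmlun would need Halkel (Rule 7), but Halkel is never earned.
Xanbry: reached.
Eldkel: reached.
Halkel would need Belqor, Elmlun, and Galion (Rule 2), but Elmlun is never earned.
Jorqil: reached.
Reached: Galion, Xanbry, Eldkel, and Jorqil — 4 of the 6.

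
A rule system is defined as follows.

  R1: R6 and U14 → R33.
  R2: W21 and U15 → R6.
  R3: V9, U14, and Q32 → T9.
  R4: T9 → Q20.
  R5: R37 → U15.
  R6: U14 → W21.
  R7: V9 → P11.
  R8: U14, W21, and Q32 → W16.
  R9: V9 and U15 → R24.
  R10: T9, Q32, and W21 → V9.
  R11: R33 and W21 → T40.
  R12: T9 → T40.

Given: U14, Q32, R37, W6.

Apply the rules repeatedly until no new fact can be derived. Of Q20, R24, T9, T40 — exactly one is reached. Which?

T40

From R37, R5 gives U15.
From U14, R6 gives W21.
W21 and U15 hold, so R6 follows (R2).
R6 and U14 hold, so R33 follows (R1).
From R33 and W21, R11 gives T40.
R24 would need V9 and U15 (R9), but V9 is never established. Q20 would need T9 (R4), but T9 is never established. T9 would need V9, U14, and Q32 (R3), but V9 is never established.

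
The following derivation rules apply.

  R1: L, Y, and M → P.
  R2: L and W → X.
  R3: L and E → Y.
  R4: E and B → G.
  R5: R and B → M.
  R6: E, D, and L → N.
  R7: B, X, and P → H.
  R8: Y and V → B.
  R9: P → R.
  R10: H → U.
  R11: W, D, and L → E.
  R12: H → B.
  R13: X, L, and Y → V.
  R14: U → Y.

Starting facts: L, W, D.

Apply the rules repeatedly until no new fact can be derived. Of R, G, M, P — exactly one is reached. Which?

From W, D, and L, R11 gives E.
From L and W, R2 gives X.
L and E hold, so Y follows (R3).
From X, L, and Y, R13 gives V.
Y and V hold, so B follows (R8).
From E and B, R4 gives G.
R would need P (R9), but P is never established. P would need L, Y, and M (R1), but M is never established. M would need R and B (R5), but R is never established.

G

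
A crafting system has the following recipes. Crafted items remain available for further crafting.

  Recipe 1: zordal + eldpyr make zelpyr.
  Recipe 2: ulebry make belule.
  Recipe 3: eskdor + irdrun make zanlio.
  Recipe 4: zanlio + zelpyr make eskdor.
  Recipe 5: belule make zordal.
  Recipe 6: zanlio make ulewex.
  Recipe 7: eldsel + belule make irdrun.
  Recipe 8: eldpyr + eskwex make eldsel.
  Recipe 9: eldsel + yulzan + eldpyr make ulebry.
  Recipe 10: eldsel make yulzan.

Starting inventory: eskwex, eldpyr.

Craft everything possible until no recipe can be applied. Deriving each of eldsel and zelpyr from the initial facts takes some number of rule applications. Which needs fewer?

eldsel: Using Recipe 8, eldpyr and eskwex make eldsel. [1 rule application]
zelpyr: Using Recipe 8, eldpyr and eskwex make eldsel. eldsel → yulzan (Recipe 10). eldsel + yulzan + eldpyr → ulebry (Recipe 9). ulebry → belule (Recipe 2). Using Recipe 5, belule makes zordal. Using Recipe 1, zordal and eldpyr make zelpyr. [6 rule applications]
eldsel needs fewer.

eldsel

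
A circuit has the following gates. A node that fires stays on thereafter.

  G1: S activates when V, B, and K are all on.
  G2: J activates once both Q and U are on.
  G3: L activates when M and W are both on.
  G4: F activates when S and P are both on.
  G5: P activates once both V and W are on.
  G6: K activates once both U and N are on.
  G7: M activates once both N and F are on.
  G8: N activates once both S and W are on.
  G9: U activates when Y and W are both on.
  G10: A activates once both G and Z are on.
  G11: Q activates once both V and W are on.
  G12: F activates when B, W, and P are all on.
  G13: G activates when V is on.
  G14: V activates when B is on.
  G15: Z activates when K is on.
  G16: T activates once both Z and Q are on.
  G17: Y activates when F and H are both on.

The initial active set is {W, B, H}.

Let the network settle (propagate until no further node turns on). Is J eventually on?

Yes

G14: B on → V on.
G11: V and W on → Q on.
G5: V and W on → P on.
G12: B, W, and P on → F on.
F and H are on, so Y activates (G17).
Y and W are on, so U activates (G9).
Q and U are on, so J activates (G2).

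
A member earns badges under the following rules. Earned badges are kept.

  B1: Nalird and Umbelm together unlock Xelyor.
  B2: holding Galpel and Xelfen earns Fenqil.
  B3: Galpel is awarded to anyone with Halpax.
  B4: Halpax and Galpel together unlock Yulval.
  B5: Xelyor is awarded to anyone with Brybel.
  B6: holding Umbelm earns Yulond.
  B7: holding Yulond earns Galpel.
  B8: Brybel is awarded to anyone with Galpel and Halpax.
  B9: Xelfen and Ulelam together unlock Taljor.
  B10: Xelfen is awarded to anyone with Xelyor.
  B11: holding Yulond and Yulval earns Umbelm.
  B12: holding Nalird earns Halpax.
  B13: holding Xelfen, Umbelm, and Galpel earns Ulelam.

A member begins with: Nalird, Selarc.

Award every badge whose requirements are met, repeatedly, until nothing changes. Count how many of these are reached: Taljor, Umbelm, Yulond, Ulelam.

Taljor would need Xelfen and Ulelam (B9), but Ulelam is never earned.
Umbelm would need Yulond and Yulval (B11), but Yulond is never earned.
Yulond would need Umbelm (B6), but Umbelm is never earned.
Ulelam would need Xelfen, Umbelm, and Galpel (B13), but Umbelm is never earned.
None of the 4 are reached.

0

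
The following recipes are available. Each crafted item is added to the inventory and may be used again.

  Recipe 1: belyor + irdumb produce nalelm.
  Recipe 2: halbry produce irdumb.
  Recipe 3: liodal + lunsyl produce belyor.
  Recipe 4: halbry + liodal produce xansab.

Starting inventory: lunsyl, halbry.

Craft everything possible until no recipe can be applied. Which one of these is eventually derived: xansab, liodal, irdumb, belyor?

irdumb

Using Recipe 2, halbry makes irdumb.
xansab would need halbry and liodal (Recipe 4), but liodal is never obtained. belyor would need liodal and lunsyl (Recipe 3), but liodal is never obtained. No rule produces liodal, and it is not given.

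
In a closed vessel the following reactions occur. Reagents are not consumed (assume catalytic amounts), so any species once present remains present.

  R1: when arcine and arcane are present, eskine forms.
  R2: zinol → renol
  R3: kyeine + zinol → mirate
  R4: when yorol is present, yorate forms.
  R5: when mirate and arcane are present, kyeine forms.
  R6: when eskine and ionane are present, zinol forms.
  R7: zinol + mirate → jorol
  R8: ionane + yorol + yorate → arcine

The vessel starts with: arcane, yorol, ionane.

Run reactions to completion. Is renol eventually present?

yorol present → yorate forms (R4).
ionane, yorol, and yorate present → arcine forms (R8).
arcine and arcane present → eskine forms (R1).
eskine and ionane present → zinol forms (R6).
zinol present → renol forms (R2).

Yes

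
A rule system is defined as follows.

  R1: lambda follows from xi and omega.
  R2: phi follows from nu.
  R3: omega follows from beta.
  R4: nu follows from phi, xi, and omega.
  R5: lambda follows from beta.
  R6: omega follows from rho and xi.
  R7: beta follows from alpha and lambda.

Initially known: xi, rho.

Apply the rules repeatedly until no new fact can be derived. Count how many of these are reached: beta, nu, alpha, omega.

rho and xi hold, so omega follows (R6).
beta would need alpha and lambda (R7), but alpha is never established.
nu would need phi, xi, and omega (R4), but phi is never established.
No rule produces alpha, and it is not given.
omega: reached.
Reached: omega — 1 of the 4.

1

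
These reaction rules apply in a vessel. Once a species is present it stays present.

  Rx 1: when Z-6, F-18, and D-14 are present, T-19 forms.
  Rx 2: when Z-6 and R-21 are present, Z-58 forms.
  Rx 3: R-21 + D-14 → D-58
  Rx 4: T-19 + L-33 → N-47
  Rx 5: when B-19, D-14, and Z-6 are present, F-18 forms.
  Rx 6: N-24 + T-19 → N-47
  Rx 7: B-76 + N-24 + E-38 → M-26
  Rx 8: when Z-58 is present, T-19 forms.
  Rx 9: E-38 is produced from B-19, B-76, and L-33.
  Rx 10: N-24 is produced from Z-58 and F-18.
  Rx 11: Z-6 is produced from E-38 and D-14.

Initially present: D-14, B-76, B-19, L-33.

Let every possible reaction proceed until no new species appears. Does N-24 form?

No

N-24 would need Z-58 and F-18 (Rx 10), but Z-58 never forms.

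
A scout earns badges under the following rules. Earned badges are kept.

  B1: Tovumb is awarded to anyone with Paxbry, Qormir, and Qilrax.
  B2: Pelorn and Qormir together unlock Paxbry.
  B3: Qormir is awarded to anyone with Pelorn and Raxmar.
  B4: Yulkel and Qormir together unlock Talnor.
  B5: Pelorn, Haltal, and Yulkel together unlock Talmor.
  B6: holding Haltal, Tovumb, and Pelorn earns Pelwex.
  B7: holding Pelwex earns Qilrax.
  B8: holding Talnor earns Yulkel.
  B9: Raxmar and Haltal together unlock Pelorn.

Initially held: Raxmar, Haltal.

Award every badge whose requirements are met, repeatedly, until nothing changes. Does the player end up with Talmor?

No

Talmor would need Pelorn, Haltal, and Yulkel (B5), but Yulkel is never earned.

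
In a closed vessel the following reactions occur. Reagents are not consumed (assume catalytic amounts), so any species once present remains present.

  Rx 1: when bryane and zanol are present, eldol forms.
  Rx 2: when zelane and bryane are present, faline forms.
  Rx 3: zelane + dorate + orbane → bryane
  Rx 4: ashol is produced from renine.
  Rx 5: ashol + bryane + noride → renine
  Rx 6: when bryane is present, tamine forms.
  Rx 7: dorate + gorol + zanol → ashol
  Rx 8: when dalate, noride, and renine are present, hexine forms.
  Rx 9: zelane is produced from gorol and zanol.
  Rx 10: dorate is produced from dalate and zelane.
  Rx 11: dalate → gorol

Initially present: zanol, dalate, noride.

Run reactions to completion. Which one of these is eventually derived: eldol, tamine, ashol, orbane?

dalate present → gorol forms (Rx 11).
gorol and zanol present → zelane forms (Rx 9).
dalate and zelane present → dorate forms (Rx 10).
dorate, gorol, and zanol present → ashol forms (Rx 7).
eldol would need bryane and zanol (Rx 1), but bryane never forms. tamine would need bryane (Rx 6), but bryane never forms. No rule produces orbane, and it is not given.

ashol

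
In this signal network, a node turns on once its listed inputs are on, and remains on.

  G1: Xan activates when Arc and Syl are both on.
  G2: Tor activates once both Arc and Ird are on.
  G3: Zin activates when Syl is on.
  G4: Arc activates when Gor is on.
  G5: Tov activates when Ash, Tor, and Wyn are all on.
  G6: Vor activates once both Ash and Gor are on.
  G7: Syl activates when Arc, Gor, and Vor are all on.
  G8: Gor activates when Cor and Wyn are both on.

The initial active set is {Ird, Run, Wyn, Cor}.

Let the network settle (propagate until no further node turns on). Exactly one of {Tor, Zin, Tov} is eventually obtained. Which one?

Tor

Cor and Wyn are on, so Gor activates (G8).
Gor is on, so Arc activates (G4).
G2: Arc and Ird on → Tor on.
Zin would need Syl (G3), but Syl never turns on. Tov would need Ash, Tor, and Wyn (G5), but Ash never turns on.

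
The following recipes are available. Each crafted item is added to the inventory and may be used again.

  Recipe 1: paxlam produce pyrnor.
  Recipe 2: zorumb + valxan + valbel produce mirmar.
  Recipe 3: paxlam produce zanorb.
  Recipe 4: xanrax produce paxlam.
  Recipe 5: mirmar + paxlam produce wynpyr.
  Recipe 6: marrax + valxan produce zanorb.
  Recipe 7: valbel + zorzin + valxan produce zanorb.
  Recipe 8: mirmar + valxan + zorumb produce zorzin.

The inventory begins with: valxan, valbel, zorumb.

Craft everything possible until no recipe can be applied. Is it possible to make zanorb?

zorumb + valxan + valbel → mirmar (Recipe 2).
mirmar + valxan + zorumb → zorzin (Recipe 8).
Using Recipe 7, valbel, zorzin, and valxan make zanorb.

Yes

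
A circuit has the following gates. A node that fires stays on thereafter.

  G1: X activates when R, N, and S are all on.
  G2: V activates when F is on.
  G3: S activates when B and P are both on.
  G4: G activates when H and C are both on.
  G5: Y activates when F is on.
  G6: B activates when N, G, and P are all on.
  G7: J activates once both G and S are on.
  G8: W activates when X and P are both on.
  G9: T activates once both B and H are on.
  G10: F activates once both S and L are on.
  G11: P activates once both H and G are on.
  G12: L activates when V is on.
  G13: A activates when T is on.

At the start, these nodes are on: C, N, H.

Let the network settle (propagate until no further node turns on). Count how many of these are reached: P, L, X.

1

G4: H and C on → G on.
H and G are on, so P activates (G11).
P: reached.
L would need V (G12), but V never turns on.
X would need R, N, and S (G1), but R never turns on.
Reached: P — 1 of the 3.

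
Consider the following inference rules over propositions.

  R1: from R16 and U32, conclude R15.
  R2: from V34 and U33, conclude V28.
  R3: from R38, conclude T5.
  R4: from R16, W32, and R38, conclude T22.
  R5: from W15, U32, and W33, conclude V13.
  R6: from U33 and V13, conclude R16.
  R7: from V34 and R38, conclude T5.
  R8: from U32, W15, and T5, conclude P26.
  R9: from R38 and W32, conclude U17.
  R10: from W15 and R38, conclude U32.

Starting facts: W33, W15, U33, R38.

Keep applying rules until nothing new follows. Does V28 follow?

V28 would need V34 and U33 (R2), but V34 is never established.

No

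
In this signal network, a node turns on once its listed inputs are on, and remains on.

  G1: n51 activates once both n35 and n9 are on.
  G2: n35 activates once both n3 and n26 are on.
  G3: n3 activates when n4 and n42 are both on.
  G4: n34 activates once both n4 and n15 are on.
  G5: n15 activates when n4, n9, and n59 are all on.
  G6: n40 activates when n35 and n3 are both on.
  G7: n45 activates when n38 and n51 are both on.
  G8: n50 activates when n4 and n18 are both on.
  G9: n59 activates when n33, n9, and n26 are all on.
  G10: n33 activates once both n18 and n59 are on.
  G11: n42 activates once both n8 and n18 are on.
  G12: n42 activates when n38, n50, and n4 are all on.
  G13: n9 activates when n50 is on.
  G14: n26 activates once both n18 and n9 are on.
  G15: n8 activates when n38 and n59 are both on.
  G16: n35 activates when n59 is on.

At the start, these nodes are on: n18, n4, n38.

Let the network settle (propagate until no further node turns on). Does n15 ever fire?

No

n15 would need n4, n9, and n59 (G5), but n59 never turns on.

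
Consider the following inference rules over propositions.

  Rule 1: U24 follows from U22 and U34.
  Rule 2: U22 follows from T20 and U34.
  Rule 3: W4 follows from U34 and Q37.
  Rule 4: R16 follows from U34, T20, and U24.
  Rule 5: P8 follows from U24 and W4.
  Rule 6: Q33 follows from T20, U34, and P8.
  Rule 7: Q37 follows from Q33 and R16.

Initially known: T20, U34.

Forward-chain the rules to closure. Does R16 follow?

Yes

T20 and U34 hold, so U22 follows (Rule 2).
U22 and U34 hold, so U24 follows (Rule 1).
From U34, T20, and U24, Rule 4 gives R16.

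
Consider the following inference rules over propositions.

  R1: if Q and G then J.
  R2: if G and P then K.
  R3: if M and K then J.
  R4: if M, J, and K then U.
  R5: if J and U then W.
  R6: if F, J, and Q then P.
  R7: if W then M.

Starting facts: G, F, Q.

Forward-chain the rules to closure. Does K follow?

Q and G hold, so J follows (R1).
From F, J, and Q, R6 gives P.
From G and P, R2 gives K.

Yes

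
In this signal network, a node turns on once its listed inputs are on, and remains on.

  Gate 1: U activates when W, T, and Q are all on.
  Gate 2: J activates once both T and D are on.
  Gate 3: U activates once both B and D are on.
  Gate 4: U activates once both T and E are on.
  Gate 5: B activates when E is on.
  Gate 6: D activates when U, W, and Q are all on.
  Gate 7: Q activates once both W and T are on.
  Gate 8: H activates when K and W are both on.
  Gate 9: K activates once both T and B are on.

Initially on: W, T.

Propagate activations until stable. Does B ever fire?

No

B would need E (Gate 5), but E never turns on.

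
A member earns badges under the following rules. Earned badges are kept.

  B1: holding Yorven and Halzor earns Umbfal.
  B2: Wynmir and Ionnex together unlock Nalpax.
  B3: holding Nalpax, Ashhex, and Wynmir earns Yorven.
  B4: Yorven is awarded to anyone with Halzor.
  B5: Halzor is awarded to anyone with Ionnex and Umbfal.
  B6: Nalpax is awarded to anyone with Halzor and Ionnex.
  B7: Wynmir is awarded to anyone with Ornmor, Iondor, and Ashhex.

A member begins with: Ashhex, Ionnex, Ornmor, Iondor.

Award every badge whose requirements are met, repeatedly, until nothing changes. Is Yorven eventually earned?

With Ornmor, Iondor, and Ashhex, Wynmir is earned (B7).
With Wynmir and Ionnex, Nalpax is earned (B2).
With Nalpax, Ashhex, and Wynmir, Yorven is earned (B3).

Yes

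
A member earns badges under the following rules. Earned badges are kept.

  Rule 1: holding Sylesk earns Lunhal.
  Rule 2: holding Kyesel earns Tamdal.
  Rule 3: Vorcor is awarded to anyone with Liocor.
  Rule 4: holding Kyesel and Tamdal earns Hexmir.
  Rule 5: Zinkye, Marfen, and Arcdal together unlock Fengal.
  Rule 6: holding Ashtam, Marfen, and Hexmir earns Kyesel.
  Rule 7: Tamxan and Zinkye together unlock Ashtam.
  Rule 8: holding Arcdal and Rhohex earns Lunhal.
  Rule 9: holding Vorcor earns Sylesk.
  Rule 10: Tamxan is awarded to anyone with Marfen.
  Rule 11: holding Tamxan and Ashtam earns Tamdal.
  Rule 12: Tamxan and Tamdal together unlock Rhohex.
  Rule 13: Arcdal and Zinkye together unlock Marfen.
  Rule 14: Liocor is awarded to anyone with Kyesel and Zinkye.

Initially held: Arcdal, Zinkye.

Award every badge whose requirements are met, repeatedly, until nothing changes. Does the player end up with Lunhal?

Yes

With Arcdal and Zinkye, Marfen is earned (Rule 13).
With Marfen, Tamxan is earned (Rule 10).
With Tamxan and Zinkye, Ashtam is earned (Rule 7).
With Tamxan and Ashtam, Tamdal is earned (Rule 11).
With Tamxan and Tamdal, Rhohex is earned (Rule 12).
With Arcdal and Rhohex, Lunhal is earned (Rule 8).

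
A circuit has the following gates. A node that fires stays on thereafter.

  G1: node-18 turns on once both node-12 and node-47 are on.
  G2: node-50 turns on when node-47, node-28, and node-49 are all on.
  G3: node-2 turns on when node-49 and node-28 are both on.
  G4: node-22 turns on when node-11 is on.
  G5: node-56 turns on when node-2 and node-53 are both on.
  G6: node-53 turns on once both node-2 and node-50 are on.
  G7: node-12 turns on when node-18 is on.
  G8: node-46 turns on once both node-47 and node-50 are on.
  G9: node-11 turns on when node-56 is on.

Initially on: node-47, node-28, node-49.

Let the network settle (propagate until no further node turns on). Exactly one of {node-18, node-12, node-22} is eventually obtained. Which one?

node-22

G3: node-49 and node-28 on → node-2 on.
G2: node-47, node-28, and node-49 on → node-50 on.
G6: node-2 and node-50 on → node-53 on.
G5: node-2 and node-53 on → node-56 on.
node-56 is on, so node-11 turns on (G9).
G4: node-11 on → node-22 on.
node-12 would need node-18 (G7), but node-18 never turns on. node-18 would need node-12 and node-47 (G1), but node-12 never turns on.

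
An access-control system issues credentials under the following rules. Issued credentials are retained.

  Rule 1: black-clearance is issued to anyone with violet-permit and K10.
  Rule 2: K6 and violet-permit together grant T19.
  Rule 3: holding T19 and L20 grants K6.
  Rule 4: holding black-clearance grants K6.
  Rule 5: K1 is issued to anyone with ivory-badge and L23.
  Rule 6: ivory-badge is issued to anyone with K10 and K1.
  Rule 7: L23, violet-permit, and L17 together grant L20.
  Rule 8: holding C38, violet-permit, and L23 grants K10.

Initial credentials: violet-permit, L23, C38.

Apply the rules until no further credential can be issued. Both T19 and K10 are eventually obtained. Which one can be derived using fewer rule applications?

K10: Holding C38, violet-permit, and L23 grants K10 (Rule 8). [1 rule application]
T19: Holding C38, violet-permit, and L23 grants K10 (Rule 8). Holding violet-permit and K10 grants black-clearance (Rule 1). Holding black-clearance grants K6 (Rule 4). Holding K6 and violet-permit grants T19 (Rule 2). [4 rule applications]
K10 needs fewer.

K10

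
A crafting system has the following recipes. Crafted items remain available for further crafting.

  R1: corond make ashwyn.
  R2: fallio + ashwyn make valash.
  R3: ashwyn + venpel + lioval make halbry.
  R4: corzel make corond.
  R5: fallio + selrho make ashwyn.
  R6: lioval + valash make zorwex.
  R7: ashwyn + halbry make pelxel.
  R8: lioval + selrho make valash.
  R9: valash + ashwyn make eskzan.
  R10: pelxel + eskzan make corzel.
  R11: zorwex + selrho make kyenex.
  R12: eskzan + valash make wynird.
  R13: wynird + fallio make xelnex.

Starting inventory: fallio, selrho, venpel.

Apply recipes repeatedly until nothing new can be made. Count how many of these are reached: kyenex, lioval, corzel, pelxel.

kyenex would need zorwex and selrho (R11), but zorwex is never obtained.
No rule produces lioval, and it is not given.
corzel would need pelxel and eskzan (R10), but pelxel is never obtained.
pelxel would need ashwyn and halbry (R7), but halbry is never obtained.
None of the 4 are reached.

0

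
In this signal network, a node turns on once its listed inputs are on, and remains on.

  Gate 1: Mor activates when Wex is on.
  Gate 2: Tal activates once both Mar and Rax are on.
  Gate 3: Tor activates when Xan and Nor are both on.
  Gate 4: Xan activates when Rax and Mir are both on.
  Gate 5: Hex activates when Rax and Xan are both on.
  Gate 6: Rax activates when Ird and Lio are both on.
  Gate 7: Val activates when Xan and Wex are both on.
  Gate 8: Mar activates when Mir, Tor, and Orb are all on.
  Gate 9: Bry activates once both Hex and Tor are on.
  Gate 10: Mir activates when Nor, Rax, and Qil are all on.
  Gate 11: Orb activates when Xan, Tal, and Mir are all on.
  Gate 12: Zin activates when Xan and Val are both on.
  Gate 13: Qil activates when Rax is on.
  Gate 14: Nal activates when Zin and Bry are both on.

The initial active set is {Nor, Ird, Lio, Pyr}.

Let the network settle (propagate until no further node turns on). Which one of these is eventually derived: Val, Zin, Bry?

Gate 6: Ird and Lio on → Rax on.
Gate 13: Rax on → Qil on.
Nor, Rax, and Qil are on, so Mir activates (Gate 10).
Rax and Mir are on, so Xan activates (Gate 4).
Rax and Xan are on, so Hex activates (Gate 5).
Xan and Nor are on, so Tor activates (Gate 3).
Hex and Tor are on, so Bry activates (Gate 9).
Zin would need Xan and Val (Gate 12), but Val never turns on. Val would need Xan and Wex (Gate 7), but Wex never turns on.

Bry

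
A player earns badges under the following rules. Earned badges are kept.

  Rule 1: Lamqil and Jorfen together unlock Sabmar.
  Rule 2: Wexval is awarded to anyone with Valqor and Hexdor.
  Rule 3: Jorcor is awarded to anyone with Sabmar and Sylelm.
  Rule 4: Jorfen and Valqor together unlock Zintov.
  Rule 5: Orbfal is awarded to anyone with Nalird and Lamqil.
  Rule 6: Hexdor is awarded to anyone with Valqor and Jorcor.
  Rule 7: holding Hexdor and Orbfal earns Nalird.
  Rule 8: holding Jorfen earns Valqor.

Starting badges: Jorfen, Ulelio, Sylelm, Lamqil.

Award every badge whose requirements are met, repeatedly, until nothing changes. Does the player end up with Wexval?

Yes

With Jorfen, Valqor is earned (Rule 8).
With Lamqil and Jorfen, Sabmar is earned (Rule 1).
With Sabmar and Sylelm, Jorcor is earned (Rule 3).
With Valqor and Jorcor, Hexdor is earned (Rule 6).
With Valqor and Hexdor, Wexval is earned (Rule 2).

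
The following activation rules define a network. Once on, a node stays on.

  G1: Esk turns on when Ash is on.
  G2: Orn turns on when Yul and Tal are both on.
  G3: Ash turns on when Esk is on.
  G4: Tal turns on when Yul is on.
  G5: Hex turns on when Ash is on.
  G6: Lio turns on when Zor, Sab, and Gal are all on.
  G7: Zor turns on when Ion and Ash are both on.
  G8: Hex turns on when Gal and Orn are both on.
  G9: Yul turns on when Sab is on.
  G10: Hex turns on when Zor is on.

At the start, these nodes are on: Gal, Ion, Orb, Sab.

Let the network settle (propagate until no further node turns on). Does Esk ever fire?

No

Esk would need Ash (G1), but Ash never turns on.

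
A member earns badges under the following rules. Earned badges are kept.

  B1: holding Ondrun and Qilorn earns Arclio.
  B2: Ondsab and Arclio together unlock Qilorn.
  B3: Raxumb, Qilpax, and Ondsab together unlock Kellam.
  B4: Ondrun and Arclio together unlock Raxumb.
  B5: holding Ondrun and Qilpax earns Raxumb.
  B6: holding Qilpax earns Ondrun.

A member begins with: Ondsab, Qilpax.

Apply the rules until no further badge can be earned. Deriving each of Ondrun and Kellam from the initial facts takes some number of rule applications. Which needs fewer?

Ondrun

Ondrun: With Qilpax, Ondrun is earned (B6). [1 rule application]
Kellam: With Qilpax, Ondrun is earned (B6). With Ondrun and Qilpax, Raxumb is earned (B5). With Raxumb, Qilpax, and Ondsab, Kellam is earned (B3). [3 rule applications]
Ondrun needs fewer.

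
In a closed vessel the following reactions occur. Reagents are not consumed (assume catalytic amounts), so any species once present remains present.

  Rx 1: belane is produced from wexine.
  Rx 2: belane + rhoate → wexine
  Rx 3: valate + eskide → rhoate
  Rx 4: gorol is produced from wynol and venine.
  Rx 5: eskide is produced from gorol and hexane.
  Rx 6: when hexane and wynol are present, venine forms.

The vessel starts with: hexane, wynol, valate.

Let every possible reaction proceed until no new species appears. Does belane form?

belane would need wexine (Rx 1), but wexine never forms.

No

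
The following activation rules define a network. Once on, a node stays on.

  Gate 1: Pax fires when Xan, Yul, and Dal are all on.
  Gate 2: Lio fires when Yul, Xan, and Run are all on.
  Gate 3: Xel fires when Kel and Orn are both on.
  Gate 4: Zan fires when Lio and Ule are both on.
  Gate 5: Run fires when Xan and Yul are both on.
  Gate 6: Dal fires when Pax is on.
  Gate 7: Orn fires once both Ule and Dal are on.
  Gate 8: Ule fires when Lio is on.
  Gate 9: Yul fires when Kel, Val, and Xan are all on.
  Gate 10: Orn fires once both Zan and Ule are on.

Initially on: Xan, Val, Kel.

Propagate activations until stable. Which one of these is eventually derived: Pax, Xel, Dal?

Xel

Kel, Val, and Xan are on, so Yul fires (Gate 9).
Gate 5: Xan and Yul on → Run on.
Gate 2: Yul, Xan, and Run on → Lio on.
Gate 8: Lio on → Ule on.
Gate 4: Lio and Ule on → Zan on.
Zan and Ule are on, so Orn fires (Gate 10).
Gate 3: Kel and Orn on → Xel on.
Dal would need Pax (Gate 6), but Pax never turns on. Pax would need Xan, Yul, and Dal (Gate 1), but Dal never turns on.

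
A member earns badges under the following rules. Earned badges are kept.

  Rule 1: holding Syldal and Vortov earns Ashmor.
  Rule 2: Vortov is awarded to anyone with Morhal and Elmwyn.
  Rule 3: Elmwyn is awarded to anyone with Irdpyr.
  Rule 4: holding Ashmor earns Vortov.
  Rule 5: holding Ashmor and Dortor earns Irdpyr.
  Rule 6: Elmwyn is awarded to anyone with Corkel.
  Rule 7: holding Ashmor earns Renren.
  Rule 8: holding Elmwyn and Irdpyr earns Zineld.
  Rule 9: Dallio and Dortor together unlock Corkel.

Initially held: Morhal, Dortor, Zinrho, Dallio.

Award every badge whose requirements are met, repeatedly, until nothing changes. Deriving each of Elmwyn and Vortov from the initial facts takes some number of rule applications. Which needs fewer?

Elmwyn: With Dallio and Dortor, Corkel is earned (Rule 9). With Corkel, Elmwyn is earned (Rule 6). [2 rule applications]
Vortov: With Dallio and Dortor, Corkel is earned (Rule 9). With Corkel, Elmwyn is earned (Rule 6). With Morhal and Elmwyn, Vortov is earned (Rule 2). [3 rule applications]
Elmwyn needs fewer.

Elmwyn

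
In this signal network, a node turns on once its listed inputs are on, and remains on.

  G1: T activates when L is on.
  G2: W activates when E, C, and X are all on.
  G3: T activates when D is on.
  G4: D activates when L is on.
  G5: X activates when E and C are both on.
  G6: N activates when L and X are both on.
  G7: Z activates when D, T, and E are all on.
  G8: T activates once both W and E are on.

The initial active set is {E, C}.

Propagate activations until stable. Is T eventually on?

E and C are on, so X activates (G5).
E, C, and X are on, so W activates (G2).
G8: W and E on → T on.

Yes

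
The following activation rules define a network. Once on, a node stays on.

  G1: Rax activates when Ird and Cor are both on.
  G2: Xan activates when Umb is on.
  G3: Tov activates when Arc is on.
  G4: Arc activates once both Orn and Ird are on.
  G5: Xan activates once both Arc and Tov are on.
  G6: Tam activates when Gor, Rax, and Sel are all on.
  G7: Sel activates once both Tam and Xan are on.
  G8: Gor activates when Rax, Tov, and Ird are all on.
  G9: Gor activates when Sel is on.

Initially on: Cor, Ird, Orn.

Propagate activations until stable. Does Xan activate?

Yes

G4: Orn and Ird on → Arc on.
Arc is on, so Tov activates (G3).
G5: Arc and Tov on → Xan on.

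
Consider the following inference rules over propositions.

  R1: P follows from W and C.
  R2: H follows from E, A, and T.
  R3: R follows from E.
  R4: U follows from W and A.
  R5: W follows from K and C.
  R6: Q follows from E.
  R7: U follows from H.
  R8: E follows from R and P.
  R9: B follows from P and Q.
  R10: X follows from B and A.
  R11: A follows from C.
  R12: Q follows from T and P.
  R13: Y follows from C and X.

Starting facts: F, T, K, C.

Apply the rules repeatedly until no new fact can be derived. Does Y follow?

Yes

K and C hold, so W follows (R5).
From C, R11 gives A.
From W and C, R1 gives P.
T and P hold, so Q follows (R12).
From P and Q, R9 gives B.
From B and A, R10 gives X.
C and X hold, so Y follows (R13).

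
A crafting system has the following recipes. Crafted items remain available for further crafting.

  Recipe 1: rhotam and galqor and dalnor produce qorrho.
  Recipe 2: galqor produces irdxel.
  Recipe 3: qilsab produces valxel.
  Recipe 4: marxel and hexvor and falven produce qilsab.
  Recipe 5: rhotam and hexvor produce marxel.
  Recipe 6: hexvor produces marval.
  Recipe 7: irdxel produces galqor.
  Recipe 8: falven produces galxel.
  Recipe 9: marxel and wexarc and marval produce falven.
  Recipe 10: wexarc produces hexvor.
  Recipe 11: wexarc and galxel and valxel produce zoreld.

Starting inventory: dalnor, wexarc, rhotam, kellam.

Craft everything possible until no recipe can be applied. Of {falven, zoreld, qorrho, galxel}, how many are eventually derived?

3

wexarc → hexvor (Recipe 10).
hexvor → marval (Recipe 6).
rhotam and hexvor → marxel (Recipe 5).
Using Recipe 9, marxel, wexarc, and marval make falven.
Using Recipe 8, falven makes galxel.
Using Recipe 4, marxel, hexvor, and falven make qilsab.
Using Recipe 3, qilsab makes valxel.
Using Recipe 11, wexarc, galxel, and valxel make zoreld.
falven: reached.
zoreld: reached.
qorrho would need rhotam, galqor, and dalnor (Recipe 1), but galqor is never obtained.
galxel: reached.
Reached: falven, zoreld, and galxel — 3 of the 4.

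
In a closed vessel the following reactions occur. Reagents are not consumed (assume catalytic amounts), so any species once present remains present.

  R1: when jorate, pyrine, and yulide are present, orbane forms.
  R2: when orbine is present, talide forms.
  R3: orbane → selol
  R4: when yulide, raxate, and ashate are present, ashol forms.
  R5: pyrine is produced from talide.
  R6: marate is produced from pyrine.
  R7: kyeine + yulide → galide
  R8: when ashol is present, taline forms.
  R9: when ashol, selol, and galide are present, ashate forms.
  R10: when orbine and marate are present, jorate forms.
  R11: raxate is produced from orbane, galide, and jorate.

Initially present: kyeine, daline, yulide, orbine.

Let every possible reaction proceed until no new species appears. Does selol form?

orbine present → talide forms (R2).
talide present → pyrine forms (R5).
pyrine present → marate forms (R6).
orbine and marate present → jorate forms (R10).
jorate, pyrine, and yulide present → orbane forms (R1).
orbane present → selol forms (R3).

Yes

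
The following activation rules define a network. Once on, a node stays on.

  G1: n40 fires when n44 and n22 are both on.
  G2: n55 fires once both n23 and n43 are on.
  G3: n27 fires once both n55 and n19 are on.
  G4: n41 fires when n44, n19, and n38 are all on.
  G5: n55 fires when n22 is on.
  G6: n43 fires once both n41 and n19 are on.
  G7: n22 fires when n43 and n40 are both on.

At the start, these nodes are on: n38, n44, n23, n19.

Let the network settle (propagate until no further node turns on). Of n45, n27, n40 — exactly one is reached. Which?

n27

G4: n44, n19, and n38 on → n41 on.
G6: n41 and n19 on → n43 on.
n23 and n43 are on, so n55 fires (G2).
n55 and n19 are on, so n27 fires (G3).
No rule produces n45, and it is not given. n40 would need n44 and n22 (G1), but n22 never turns on.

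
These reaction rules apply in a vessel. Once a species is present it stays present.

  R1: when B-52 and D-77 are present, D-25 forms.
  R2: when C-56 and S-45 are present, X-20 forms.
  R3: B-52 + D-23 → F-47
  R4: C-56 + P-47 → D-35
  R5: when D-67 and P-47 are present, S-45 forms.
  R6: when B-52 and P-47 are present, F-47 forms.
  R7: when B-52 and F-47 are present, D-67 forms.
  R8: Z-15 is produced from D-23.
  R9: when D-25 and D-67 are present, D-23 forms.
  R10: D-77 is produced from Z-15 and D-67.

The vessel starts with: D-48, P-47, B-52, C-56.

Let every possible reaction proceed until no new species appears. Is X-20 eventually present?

B-52 and P-47 present → F-47 forms (R6).
B-52 and F-47 present → D-67 forms (R7).
D-67 and P-47 present → S-45 forms (R5).
C-56 and S-45 present → X-20 forms (R2).

Yes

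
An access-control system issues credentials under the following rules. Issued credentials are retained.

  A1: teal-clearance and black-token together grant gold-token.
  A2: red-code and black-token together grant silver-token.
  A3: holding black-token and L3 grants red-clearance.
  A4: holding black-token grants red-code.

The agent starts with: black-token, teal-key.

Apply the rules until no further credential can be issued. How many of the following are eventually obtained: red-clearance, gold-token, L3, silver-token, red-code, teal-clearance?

Holding black-token grants red-code (A4).
Holding red-code and black-token grants silver-token (A2).
red-clearance would need black-token and L3 (A3), but L3 is never granted.
gold-token would need teal-clearance and black-token (A1), but teal-clearance is never granted.
No rule produces L3, and it is not given.
silver-token: reached.
red-code: reached.
No rule produces teal-clearance, and it is not given.
Reached: silver-token and red-code — 2 of the 6.

2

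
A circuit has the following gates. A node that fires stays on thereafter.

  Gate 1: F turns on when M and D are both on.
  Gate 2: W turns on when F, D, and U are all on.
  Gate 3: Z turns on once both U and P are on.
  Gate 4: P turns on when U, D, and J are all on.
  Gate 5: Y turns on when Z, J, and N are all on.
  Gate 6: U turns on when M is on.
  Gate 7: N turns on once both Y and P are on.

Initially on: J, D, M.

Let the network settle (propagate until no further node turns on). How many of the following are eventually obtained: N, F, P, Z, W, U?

5

Gate 6: M on → U on.
Gate 1: M and D on → F on.
Gate 2: F, D, and U on → W on.
Gate 4: U, D, and J on → P on.
U and P are on, so Z turns on (Gate 3).
N would need Y and P (Gate 7), but Y never turns on.
F: reached.
P: reached.
Z: reached.
W: reached.
U: reached.
Reached: F, P, Z, W, and U — 5 of the 6.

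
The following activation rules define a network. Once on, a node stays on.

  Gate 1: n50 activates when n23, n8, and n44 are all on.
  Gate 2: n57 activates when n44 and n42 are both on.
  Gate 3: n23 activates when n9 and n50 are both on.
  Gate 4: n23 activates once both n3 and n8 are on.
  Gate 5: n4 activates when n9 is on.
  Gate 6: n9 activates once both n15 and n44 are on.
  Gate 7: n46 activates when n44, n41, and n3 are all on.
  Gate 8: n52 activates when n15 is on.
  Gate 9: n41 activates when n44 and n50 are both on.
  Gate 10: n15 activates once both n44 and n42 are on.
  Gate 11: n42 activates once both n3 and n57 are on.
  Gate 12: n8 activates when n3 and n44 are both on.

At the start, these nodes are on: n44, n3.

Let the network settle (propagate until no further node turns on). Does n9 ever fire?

n9 would need n15 and n44 (Gate 6), but n15 never turns on.

No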